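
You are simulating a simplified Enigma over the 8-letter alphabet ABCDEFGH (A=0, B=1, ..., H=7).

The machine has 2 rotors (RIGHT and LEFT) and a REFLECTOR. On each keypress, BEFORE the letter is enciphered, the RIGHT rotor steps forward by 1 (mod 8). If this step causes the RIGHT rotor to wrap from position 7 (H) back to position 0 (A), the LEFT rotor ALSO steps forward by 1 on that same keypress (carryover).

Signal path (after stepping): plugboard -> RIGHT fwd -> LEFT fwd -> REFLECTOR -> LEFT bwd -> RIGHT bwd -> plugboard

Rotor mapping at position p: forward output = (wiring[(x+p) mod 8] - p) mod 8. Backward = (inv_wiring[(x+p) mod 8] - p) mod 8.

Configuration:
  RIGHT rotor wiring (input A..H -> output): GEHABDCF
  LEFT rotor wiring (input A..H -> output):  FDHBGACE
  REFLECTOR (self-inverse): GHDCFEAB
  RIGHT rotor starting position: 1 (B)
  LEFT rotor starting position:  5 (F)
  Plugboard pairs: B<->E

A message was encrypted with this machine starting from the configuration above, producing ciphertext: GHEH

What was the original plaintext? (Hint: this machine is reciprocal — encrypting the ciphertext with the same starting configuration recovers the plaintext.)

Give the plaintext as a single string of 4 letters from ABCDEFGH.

Answer: FFBG

Derivation:
Char 1 ('G'): step: R->2, L=5; G->plug->G->R->E->L->G->refl->A->L'->D->R'->F->plug->F
Char 2 ('H'): step: R->3, L=5; H->plug->H->R->E->L->G->refl->A->L'->D->R'->F->plug->F
Char 3 ('E'): step: R->4, L=5; E->plug->B->R->H->L->B->refl->H->L'->C->R'->E->plug->B
Char 4 ('H'): step: R->5, L=5; H->plug->H->R->E->L->G->refl->A->L'->D->R'->G->plug->G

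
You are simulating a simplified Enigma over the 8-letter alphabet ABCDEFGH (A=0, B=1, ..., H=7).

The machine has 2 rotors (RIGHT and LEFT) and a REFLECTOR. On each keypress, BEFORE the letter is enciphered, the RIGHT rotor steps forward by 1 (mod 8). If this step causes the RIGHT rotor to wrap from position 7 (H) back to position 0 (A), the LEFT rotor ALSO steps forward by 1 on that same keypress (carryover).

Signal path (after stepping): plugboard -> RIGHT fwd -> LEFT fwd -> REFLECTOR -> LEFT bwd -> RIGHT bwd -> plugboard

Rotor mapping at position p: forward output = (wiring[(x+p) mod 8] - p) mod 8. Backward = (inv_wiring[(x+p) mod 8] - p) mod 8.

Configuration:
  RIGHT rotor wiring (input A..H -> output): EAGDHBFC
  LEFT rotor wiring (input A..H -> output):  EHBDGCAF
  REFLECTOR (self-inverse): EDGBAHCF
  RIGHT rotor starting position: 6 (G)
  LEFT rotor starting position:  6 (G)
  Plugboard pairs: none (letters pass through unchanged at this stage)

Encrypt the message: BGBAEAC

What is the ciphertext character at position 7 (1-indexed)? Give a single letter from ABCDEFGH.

Char 1 ('B'): step: R->7, L=6; B->plug->B->R->F->L->F->refl->H->L'->B->R'->C->plug->C
Char 2 ('G'): step: R->0, L->7 (L advanced); G->plug->G->R->F->L->H->refl->F->L'->B->R'->F->plug->F
Char 3 ('B'): step: R->1, L=7; B->plug->B->R->F->L->H->refl->F->L'->B->R'->G->plug->G
Char 4 ('A'): step: R->2, L=7; A->plug->A->R->E->L->E->refl->A->L'->C->R'->G->plug->G
Char 5 ('E'): step: R->3, L=7; E->plug->E->R->H->L->B->refl->D->L'->G->R'->C->plug->C
Char 6 ('A'): step: R->4, L=7; A->plug->A->R->D->L->C->refl->G->L'->A->R'->E->plug->E
Char 7 ('C'): step: R->5, L=7; C->plug->C->R->F->L->H->refl->F->L'->B->R'->F->plug->F

F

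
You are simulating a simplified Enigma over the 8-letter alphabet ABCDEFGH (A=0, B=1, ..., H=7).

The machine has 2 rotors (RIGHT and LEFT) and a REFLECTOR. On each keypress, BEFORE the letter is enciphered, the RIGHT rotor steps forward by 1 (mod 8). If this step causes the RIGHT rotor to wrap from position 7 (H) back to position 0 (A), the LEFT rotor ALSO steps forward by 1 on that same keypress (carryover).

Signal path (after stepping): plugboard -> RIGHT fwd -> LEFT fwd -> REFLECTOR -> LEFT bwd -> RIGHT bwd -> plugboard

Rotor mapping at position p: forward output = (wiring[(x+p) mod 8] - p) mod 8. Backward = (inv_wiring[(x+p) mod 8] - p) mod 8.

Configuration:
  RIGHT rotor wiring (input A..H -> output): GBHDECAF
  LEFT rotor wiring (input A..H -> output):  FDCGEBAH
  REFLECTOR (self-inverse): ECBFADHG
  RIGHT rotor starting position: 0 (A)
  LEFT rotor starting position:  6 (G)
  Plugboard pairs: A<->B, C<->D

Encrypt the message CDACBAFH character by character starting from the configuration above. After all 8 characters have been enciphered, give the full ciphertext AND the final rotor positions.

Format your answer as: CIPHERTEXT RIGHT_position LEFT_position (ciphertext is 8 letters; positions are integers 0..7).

Char 1 ('C'): step: R->1, L=6; C->plug->D->R->D->L->F->refl->D->L'->H->R'->F->plug->F
Char 2 ('D'): step: R->2, L=6; D->plug->C->R->C->L->H->refl->G->L'->G->R'->E->plug->E
Char 3 ('A'): step: R->3, L=6; A->plug->B->R->B->L->B->refl->C->L'->A->R'->A->plug->B
Char 4 ('C'): step: R->4, L=6; C->plug->D->R->B->L->B->refl->C->L'->A->R'->A->plug->B
Char 5 ('B'): step: R->5, L=6; B->plug->A->R->F->L->A->refl->E->L'->E->R'->E->plug->E
Char 6 ('A'): step: R->6, L=6; A->plug->B->R->H->L->D->refl->F->L'->D->R'->D->plug->C
Char 7 ('F'): step: R->7, L=6; F->plug->F->R->F->L->A->refl->E->L'->E->R'->E->plug->E
Char 8 ('H'): step: R->0, L->7 (L advanced); H->plug->H->R->F->L->F->refl->D->L'->D->R'->D->plug->C
Final: ciphertext=FEBBECEC, RIGHT=0, LEFT=7

Answer: FEBBECEC 0 7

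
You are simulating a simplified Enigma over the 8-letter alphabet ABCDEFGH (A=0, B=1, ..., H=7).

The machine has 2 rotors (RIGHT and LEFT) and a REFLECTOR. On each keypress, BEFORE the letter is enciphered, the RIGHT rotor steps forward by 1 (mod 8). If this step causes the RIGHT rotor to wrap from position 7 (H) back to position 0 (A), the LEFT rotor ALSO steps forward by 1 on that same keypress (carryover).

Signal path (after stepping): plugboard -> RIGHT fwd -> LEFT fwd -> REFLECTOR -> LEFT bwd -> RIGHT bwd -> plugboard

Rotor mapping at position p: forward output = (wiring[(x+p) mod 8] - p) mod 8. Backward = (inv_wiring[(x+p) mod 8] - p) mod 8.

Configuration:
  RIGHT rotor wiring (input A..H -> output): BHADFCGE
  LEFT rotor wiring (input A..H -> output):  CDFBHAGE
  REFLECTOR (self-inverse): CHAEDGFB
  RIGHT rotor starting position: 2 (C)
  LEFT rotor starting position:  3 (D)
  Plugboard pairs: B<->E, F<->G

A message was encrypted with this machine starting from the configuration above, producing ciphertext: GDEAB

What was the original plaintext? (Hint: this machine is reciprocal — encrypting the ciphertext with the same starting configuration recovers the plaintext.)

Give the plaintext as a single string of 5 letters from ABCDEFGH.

Char 1 ('G'): step: R->3, L=3; G->plug->F->R->G->L->A->refl->C->L'->H->R'->C->plug->C
Char 2 ('D'): step: R->4, L=3; D->plug->D->R->A->L->G->refl->F->L'->C->R'->C->plug->C
Char 3 ('E'): step: R->5, L=3; E->plug->B->R->B->L->E->refl->D->L'->D->R'->F->plug->G
Char 4 ('A'): step: R->6, L=3; A->plug->A->R->A->L->G->refl->F->L'->C->R'->E->plug->B
Char 5 ('B'): step: R->7, L=3; B->plug->E->R->E->L->B->refl->H->L'->F->R'->A->plug->A

Answer: CCGBA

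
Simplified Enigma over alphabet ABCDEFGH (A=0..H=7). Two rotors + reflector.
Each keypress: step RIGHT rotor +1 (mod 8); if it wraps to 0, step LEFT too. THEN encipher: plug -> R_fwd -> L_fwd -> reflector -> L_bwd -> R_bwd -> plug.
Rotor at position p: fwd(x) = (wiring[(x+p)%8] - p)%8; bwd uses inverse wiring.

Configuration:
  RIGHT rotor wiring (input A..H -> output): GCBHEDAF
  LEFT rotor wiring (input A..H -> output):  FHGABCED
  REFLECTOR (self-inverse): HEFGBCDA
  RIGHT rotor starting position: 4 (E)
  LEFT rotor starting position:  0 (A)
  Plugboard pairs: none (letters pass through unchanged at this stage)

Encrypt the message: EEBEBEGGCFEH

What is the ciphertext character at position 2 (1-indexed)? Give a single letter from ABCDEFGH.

Char 1 ('E'): step: R->5, L=0; E->plug->E->R->F->L->C->refl->F->L'->A->R'->C->plug->C
Char 2 ('E'): step: R->6, L=0; E->plug->E->R->D->L->A->refl->H->L'->B->R'->F->plug->F

F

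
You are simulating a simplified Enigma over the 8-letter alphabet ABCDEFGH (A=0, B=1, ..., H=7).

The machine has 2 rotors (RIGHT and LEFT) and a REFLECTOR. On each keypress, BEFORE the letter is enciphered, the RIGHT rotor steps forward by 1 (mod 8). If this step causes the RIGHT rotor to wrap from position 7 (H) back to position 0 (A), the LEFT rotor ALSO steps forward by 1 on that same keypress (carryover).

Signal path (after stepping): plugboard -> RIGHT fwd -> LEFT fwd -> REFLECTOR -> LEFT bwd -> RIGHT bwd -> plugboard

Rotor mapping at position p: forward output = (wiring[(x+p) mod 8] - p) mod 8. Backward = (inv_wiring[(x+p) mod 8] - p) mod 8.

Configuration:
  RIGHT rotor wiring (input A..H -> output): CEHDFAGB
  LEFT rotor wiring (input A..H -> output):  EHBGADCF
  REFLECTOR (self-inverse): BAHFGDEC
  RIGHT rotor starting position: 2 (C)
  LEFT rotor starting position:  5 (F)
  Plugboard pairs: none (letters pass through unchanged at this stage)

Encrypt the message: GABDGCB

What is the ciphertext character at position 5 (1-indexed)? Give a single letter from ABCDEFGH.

Char 1 ('G'): step: R->3, L=5; G->plug->G->R->B->L->F->refl->D->L'->H->R'->F->plug->F
Char 2 ('A'): step: R->4, L=5; A->plug->A->R->B->L->F->refl->D->L'->H->R'->H->plug->H
Char 3 ('B'): step: R->5, L=5; B->plug->B->R->B->L->F->refl->D->L'->H->R'->E->plug->E
Char 4 ('D'): step: R->6, L=5; D->plug->D->R->G->L->B->refl->A->L'->C->R'->H->plug->H
Char 5 ('G'): step: R->7, L=5; G->plug->G->R->B->L->F->refl->D->L'->H->R'->H->plug->H

H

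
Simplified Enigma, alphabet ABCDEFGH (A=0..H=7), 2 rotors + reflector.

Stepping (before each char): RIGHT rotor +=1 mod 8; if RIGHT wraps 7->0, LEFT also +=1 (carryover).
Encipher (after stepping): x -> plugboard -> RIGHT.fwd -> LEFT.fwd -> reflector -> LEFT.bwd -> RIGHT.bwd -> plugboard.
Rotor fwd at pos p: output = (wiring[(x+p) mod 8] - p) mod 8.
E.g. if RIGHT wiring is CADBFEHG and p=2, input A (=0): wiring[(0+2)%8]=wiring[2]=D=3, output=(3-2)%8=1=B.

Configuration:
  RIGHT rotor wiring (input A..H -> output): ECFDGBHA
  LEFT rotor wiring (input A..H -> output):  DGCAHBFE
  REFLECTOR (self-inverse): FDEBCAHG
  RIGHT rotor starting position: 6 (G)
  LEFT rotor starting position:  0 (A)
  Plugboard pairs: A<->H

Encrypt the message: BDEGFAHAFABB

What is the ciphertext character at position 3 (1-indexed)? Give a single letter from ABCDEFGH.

Char 1 ('B'): step: R->7, L=0; B->plug->B->R->F->L->B->refl->D->L'->A->R'->H->plug->A
Char 2 ('D'): step: R->0, L->1 (L advanced); D->plug->D->R->D->L->G->refl->H->L'->C->R'->B->plug->B
Char 3 ('E'): step: R->1, L=1; E->plug->E->R->A->L->F->refl->A->L'->E->R'->B->plug->B

B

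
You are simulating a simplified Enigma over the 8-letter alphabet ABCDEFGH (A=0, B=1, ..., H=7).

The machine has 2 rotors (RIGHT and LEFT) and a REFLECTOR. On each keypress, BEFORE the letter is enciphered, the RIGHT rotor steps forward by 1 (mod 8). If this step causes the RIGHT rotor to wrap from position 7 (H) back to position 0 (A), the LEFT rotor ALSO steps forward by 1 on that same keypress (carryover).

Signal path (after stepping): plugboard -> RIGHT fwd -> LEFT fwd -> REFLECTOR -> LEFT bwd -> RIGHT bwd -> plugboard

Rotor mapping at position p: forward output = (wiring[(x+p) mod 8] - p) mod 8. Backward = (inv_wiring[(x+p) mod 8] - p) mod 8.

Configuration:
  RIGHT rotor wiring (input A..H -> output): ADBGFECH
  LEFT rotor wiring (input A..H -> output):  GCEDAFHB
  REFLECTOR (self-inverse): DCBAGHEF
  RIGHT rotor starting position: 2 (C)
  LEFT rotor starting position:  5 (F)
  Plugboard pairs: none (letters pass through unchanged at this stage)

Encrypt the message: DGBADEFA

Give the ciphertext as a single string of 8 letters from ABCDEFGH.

Char 1 ('D'): step: R->3, L=5; D->plug->D->R->H->L->D->refl->A->L'->A->R'->G->plug->G
Char 2 ('G'): step: R->4, L=5; G->plug->G->R->F->L->H->refl->F->L'->E->R'->E->plug->E
Char 3 ('B'): step: R->5, L=5; B->plug->B->R->F->L->H->refl->F->L'->E->R'->F->plug->F
Char 4 ('A'): step: R->6, L=5; A->plug->A->R->E->L->F->refl->H->L'->F->R'->D->plug->D
Char 5 ('D'): step: R->7, L=5; D->plug->D->R->C->L->E->refl->G->L'->G->R'->F->plug->F
Char 6 ('E'): step: R->0, L->6 (L advanced); E->plug->E->R->F->L->F->refl->H->L'->H->R'->H->plug->H
Char 7 ('F'): step: R->1, L=6; F->plug->F->R->B->L->D->refl->A->L'->C->R'->A->plug->A
Char 8 ('A'): step: R->2, L=6; A->plug->A->R->H->L->H->refl->F->L'->F->R'->F->plug->F

Answer: GEFDFHAF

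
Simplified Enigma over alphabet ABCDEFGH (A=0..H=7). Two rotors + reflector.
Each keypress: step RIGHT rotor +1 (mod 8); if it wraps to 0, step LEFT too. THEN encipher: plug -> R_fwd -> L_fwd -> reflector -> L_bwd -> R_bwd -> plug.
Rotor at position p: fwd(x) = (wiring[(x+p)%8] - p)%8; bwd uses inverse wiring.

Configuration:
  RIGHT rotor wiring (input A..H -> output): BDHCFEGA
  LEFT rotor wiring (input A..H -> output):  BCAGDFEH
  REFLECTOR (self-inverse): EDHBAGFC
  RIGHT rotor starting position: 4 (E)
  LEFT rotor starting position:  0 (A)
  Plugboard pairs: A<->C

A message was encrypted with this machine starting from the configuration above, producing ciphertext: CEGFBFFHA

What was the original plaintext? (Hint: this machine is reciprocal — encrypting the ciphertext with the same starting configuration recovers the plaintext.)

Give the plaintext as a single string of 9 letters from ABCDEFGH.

Char 1 ('C'): step: R->5, L=0; C->plug->A->R->H->L->H->refl->C->L'->B->R'->B->plug->B
Char 2 ('E'): step: R->6, L=0; E->plug->E->R->B->L->C->refl->H->L'->H->R'->G->plug->G
Char 3 ('G'): step: R->7, L=0; G->plug->G->R->F->L->F->refl->G->L'->D->R'->E->plug->E
Char 4 ('F'): step: R->0, L->1 (L advanced); F->plug->F->R->E->L->E->refl->A->L'->H->R'->C->plug->A
Char 5 ('B'): step: R->1, L=1; B->plug->B->R->G->L->G->refl->F->L'->C->R'->A->plug->C
Char 6 ('F'): step: R->2, L=1; F->plug->F->R->G->L->G->refl->F->L'->C->R'->D->plug->D
Char 7 ('F'): step: R->3, L=1; F->plug->F->R->G->L->G->refl->F->L'->C->R'->B->plug->B
Char 8 ('H'): step: R->4, L=1; H->plug->H->R->G->L->G->refl->F->L'->C->R'->C->plug->A
Char 9 ('A'): step: R->5, L=1; A->plug->C->R->D->L->C->refl->H->L'->B->R'->B->plug->B

Answer: BGEACDBAB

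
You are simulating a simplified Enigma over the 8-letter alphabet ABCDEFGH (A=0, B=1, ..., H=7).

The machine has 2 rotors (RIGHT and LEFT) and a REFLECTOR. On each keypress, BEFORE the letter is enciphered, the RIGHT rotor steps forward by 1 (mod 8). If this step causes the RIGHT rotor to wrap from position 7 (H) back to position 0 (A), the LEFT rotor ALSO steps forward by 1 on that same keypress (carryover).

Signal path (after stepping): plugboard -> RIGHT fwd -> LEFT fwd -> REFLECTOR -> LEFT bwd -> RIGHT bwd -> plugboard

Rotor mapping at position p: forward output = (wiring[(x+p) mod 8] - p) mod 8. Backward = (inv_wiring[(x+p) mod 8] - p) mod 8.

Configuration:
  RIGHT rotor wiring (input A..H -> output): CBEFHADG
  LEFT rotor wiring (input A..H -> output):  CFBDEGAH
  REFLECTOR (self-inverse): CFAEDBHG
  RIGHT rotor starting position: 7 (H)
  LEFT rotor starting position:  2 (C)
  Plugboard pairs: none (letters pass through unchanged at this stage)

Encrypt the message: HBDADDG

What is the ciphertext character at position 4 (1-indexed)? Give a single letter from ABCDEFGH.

Char 1 ('H'): step: R->0, L->3 (L advanced); H->plug->H->R->G->L->C->refl->A->L'->A->R'->F->plug->F
Char 2 ('B'): step: R->1, L=3; B->plug->B->R->D->L->F->refl->B->L'->B->R'->H->plug->H
Char 3 ('D'): step: R->2, L=3; D->plug->D->R->G->L->C->refl->A->L'->A->R'->G->plug->G
Char 4 ('A'): step: R->3, L=3; A->plug->A->R->C->L->D->refl->E->L'->E->R'->B->plug->B

B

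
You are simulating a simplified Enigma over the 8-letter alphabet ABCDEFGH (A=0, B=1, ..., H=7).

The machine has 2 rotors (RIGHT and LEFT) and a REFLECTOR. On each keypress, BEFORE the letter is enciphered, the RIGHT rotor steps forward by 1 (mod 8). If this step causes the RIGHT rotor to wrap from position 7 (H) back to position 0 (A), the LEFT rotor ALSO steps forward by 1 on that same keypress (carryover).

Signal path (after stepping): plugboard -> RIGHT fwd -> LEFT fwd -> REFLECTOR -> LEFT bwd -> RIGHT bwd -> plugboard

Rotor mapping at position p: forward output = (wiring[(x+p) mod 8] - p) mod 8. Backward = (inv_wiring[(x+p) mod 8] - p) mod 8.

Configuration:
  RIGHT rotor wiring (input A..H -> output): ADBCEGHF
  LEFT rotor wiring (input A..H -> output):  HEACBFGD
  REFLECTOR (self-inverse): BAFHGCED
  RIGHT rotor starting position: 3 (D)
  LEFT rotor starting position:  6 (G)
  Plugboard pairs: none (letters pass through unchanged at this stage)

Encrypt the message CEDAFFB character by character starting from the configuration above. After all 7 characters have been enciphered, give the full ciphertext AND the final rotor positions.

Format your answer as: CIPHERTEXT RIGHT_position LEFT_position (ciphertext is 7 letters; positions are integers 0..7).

Answer: GHEGABG 2 7

Derivation:
Char 1 ('C'): step: R->4, L=6; C->plug->C->R->D->L->G->refl->E->L'->F->R'->G->plug->G
Char 2 ('E'): step: R->5, L=6; E->plug->E->R->G->L->D->refl->H->L'->H->R'->H->plug->H
Char 3 ('D'): step: R->6, L=6; D->plug->D->R->F->L->E->refl->G->L'->D->R'->E->plug->E
Char 4 ('A'): step: R->7, L=6; A->plug->A->R->G->L->D->refl->H->L'->H->R'->G->plug->G
Char 5 ('F'): step: R->0, L->7 (L advanced); F->plug->F->R->G->L->G->refl->E->L'->A->R'->A->plug->A
Char 6 ('F'): step: R->1, L=7; F->plug->F->R->G->L->G->refl->E->L'->A->R'->B->plug->B
Char 7 ('B'): step: R->2, L=7; B->plug->B->R->A->L->E->refl->G->L'->G->R'->G->plug->G
Final: ciphertext=GHEGABG, RIGHT=2, LEFT=7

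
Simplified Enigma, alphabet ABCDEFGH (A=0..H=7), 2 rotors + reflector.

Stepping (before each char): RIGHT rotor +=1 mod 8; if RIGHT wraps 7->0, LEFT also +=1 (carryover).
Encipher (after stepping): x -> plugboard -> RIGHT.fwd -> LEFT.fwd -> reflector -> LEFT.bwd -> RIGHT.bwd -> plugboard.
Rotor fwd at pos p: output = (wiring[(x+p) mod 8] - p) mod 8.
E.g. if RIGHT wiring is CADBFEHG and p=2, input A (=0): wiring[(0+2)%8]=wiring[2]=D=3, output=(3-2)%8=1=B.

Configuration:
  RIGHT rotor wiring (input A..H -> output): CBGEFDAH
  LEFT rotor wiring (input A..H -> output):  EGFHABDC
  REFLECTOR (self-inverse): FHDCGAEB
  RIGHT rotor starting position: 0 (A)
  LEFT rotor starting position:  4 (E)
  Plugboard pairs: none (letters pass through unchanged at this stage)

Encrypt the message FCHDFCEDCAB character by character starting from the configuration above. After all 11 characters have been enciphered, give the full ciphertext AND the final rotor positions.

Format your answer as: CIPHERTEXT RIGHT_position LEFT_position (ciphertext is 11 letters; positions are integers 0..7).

Answer: BGCHEBDFDCD 3 5

Derivation:
Char 1 ('F'): step: R->1, L=4; F->plug->F->R->H->L->D->refl->C->L'->F->R'->B->plug->B
Char 2 ('C'): step: R->2, L=4; C->plug->C->R->D->L->G->refl->E->L'->A->R'->G->plug->G
Char 3 ('H'): step: R->3, L=4; H->plug->H->R->D->L->G->refl->E->L'->A->R'->C->plug->C
Char 4 ('D'): step: R->4, L=4; D->plug->D->R->D->L->G->refl->E->L'->A->R'->H->plug->H
Char 5 ('F'): step: R->5, L=4; F->plug->F->R->B->L->F->refl->A->L'->E->R'->E->plug->E
Char 6 ('C'): step: R->6, L=4; C->plug->C->R->E->L->A->refl->F->L'->B->R'->B->plug->B
Char 7 ('E'): step: R->7, L=4; E->plug->E->R->F->L->C->refl->D->L'->H->R'->D->plug->D
Char 8 ('D'): step: R->0, L->5 (L advanced); D->plug->D->R->E->L->B->refl->H->L'->D->R'->F->plug->F
Char 9 ('C'): step: R->1, L=5; C->plug->C->R->D->L->H->refl->B->L'->E->R'->D->plug->D
Char 10 ('A'): step: R->2, L=5; A->plug->A->R->E->L->B->refl->H->L'->D->R'->C->plug->C
Char 11 ('B'): step: R->3, L=5; B->plug->B->R->C->L->F->refl->A->L'->F->R'->D->plug->D
Final: ciphertext=BGCHEBDFDCD, RIGHT=3, LEFT=5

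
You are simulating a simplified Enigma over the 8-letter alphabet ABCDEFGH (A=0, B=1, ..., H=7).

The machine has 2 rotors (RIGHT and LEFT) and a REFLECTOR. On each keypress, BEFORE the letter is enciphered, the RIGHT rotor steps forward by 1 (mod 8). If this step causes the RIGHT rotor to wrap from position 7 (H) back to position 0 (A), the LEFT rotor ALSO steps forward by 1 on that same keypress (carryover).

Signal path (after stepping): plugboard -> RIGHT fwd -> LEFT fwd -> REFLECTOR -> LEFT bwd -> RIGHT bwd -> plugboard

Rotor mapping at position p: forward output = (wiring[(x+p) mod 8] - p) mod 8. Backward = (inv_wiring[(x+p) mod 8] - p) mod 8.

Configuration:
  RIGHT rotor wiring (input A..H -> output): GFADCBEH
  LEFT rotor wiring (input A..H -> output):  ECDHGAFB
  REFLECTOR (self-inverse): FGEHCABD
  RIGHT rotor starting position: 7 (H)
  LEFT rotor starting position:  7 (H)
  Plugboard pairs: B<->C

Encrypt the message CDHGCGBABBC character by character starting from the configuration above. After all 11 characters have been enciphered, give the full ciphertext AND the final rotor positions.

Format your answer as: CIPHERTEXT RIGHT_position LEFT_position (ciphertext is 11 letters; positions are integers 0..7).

Answer: AEEFAHCDEEF 2 1

Derivation:
Char 1 ('C'): step: R->0, L->0 (L advanced); C->plug->B->R->F->L->A->refl->F->L'->G->R'->A->plug->A
Char 2 ('D'): step: R->1, L=0; D->plug->D->R->B->L->C->refl->E->L'->A->R'->E->plug->E
Char 3 ('H'): step: R->2, L=0; H->plug->H->R->D->L->H->refl->D->L'->C->R'->E->plug->E
Char 4 ('G'): step: R->3, L=0; G->plug->G->R->C->L->D->refl->H->L'->D->R'->F->plug->F
Char 5 ('C'): step: R->4, L=0; C->plug->B->R->F->L->A->refl->F->L'->G->R'->A->plug->A
Char 6 ('G'): step: R->5, L=0; G->plug->G->R->G->L->F->refl->A->L'->F->R'->H->plug->H
Char 7 ('B'): step: R->6, L=0; B->plug->C->R->A->L->E->refl->C->L'->B->R'->B->plug->C
Char 8 ('A'): step: R->7, L=0; A->plug->A->R->A->L->E->refl->C->L'->B->R'->D->plug->D
Char 9 ('B'): step: R->0, L->1 (L advanced); B->plug->C->R->A->L->B->refl->G->L'->C->R'->E->plug->E
Char 10 ('B'): step: R->1, L=1; B->plug->C->R->C->L->G->refl->B->L'->A->R'->E->plug->E
Char 11 ('C'): step: R->2, L=1; C->plug->B->R->B->L->C->refl->E->L'->F->R'->F->plug->F
Final: ciphertext=AEEFAHCDEEF, RIGHT=2, LEFT=1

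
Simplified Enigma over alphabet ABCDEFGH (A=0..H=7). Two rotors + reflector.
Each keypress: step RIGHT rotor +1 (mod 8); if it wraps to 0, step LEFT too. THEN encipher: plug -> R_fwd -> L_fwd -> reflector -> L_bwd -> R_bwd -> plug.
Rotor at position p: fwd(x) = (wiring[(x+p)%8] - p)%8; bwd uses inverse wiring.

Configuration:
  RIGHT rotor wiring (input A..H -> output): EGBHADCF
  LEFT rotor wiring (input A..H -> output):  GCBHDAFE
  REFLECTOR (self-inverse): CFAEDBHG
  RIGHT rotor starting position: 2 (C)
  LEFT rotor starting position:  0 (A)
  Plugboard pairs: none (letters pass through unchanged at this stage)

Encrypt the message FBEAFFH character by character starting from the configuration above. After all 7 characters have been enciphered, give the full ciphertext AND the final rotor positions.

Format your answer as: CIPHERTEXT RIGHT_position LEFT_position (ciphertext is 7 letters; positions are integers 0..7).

Answer: BABBBCF 1 1

Derivation:
Char 1 ('F'): step: R->3, L=0; F->plug->F->R->B->L->C->refl->A->L'->F->R'->B->plug->B
Char 2 ('B'): step: R->4, L=0; B->plug->B->R->H->L->E->refl->D->L'->E->R'->A->plug->A
Char 3 ('E'): step: R->5, L=0; E->plug->E->R->B->L->C->refl->A->L'->F->R'->B->plug->B
Char 4 ('A'): step: R->6, L=0; A->plug->A->R->E->L->D->refl->E->L'->H->R'->B->plug->B
Char 5 ('F'): step: R->7, L=0; F->plug->F->R->B->L->C->refl->A->L'->F->R'->B->plug->B
Char 6 ('F'): step: R->0, L->1 (L advanced); F->plug->F->R->D->L->C->refl->A->L'->B->R'->C->plug->C
Char 7 ('H'): step: R->1, L=1; H->plug->H->R->D->L->C->refl->A->L'->B->R'->F->plug->F
Final: ciphertext=BABBBCF, RIGHT=1, LEFT=1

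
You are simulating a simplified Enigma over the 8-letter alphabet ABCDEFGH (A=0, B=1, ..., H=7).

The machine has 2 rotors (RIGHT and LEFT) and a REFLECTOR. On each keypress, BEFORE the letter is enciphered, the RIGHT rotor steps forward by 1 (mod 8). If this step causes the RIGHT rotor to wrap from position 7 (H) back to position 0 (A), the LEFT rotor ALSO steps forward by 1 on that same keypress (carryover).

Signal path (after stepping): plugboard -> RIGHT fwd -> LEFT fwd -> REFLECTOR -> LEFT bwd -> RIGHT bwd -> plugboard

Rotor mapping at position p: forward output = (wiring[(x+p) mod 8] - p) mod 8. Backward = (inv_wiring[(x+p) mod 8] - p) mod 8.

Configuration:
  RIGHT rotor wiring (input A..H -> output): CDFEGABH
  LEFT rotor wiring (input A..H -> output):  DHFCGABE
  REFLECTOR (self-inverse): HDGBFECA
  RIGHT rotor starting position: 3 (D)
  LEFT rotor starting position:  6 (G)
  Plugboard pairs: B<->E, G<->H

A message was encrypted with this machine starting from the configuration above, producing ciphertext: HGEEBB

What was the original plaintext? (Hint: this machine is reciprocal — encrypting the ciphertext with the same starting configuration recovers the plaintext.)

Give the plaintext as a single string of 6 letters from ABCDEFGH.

Answer: FHBADC

Derivation:
Char 1 ('H'): step: R->4, L=6; H->plug->G->R->B->L->G->refl->C->L'->H->R'->F->plug->F
Char 2 ('G'): step: R->5, L=6; G->plug->H->R->B->L->G->refl->C->L'->H->R'->G->plug->H
Char 3 ('E'): step: R->6, L=6; E->plug->B->R->B->L->G->refl->C->L'->H->R'->E->plug->B
Char 4 ('E'): step: R->7, L=6; E->plug->B->R->D->L->B->refl->D->L'->A->R'->A->plug->A
Char 5 ('B'): step: R->0, L->7 (L advanced); B->plug->E->R->G->L->B->refl->D->L'->E->R'->D->plug->D
Char 6 ('B'): step: R->1, L=7; B->plug->E->R->H->L->C->refl->G->L'->D->R'->C->plug->C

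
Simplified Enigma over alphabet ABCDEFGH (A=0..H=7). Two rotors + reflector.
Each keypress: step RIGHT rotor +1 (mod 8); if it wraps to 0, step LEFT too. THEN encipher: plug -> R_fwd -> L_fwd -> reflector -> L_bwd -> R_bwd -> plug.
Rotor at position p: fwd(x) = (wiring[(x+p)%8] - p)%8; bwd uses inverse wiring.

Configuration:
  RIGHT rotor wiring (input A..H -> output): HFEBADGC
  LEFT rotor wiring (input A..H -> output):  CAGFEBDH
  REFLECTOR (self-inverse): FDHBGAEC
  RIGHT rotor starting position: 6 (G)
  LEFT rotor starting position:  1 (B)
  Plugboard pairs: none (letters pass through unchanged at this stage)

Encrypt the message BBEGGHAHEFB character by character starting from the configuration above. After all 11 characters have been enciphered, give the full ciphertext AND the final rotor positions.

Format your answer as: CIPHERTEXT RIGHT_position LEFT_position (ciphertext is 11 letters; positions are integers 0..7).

Answer: DGBCDDCEAGH 1 3

Derivation:
Char 1 ('B'): step: R->7, L=1; B->plug->B->R->A->L->H->refl->C->L'->F->R'->D->plug->D
Char 2 ('B'): step: R->0, L->2 (L advanced); B->plug->B->R->F->L->F->refl->A->L'->G->R'->G->plug->G
Char 3 ('E'): step: R->1, L=2; E->plug->E->R->C->L->C->refl->H->L'->D->R'->B->plug->B
Char 4 ('G'): step: R->2, L=2; G->plug->G->R->F->L->F->refl->A->L'->G->R'->C->plug->C
Char 5 ('G'): step: R->3, L=2; G->plug->G->R->C->L->C->refl->H->L'->D->R'->D->plug->D
Char 6 ('H'): step: R->4, L=2; H->plug->H->R->F->L->F->refl->A->L'->G->R'->D->plug->D
Char 7 ('A'): step: R->5, L=2; A->plug->A->R->G->L->A->refl->F->L'->F->R'->C->plug->C
Char 8 ('H'): step: R->6, L=2; H->plug->H->R->F->L->F->refl->A->L'->G->R'->E->plug->E
Char 9 ('E'): step: R->7, L=2; E->plug->E->R->C->L->C->refl->H->L'->D->R'->A->plug->A
Char 10 ('F'): step: R->0, L->3 (L advanced); F->plug->F->R->D->L->A->refl->F->L'->G->R'->G->plug->G
Char 11 ('B'): step: R->1, L=3; B->plug->B->R->D->L->A->refl->F->L'->G->R'->H->plug->H
Final: ciphertext=DGBCDDCEAGH, RIGHT=1, LEFT=3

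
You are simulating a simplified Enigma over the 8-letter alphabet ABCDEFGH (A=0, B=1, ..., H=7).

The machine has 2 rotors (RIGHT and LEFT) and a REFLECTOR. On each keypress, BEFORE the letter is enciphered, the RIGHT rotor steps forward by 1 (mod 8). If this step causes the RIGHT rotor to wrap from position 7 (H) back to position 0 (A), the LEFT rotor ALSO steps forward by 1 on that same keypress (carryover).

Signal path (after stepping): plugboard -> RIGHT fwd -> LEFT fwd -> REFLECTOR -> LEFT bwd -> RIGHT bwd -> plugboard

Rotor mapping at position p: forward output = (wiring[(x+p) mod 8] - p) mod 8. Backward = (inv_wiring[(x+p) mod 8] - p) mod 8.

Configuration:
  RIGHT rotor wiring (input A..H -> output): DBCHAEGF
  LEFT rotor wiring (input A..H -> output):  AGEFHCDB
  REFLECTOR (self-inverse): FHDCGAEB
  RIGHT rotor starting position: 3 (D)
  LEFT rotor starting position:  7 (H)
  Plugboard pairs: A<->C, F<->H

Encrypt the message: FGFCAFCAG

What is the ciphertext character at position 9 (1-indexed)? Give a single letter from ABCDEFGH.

Char 1 ('F'): step: R->4, L=7; F->plug->H->R->D->L->F->refl->A->L'->F->R'->F->plug->H
Char 2 ('G'): step: R->5, L=7; G->plug->G->R->C->L->H->refl->B->L'->B->R'->B->plug->B
Char 3 ('F'): step: R->6, L=7; F->plug->H->R->G->L->D->refl->C->L'->A->R'->A->plug->C
Char 4 ('C'): step: R->7, L=7; C->plug->A->R->G->L->D->refl->C->L'->A->R'->E->plug->E
Char 5 ('A'): step: R->0, L->0 (L advanced); A->plug->C->R->C->L->E->refl->G->L'->B->R'->B->plug->B
Char 6 ('F'): step: R->1, L=0; F->plug->H->R->C->L->E->refl->G->L'->B->R'->B->plug->B
Char 7 ('C'): step: R->2, L=0; C->plug->A->R->A->L->A->refl->F->L'->D->R'->F->plug->H
Char 8 ('A'): step: R->3, L=0; A->plug->C->R->B->L->G->refl->E->L'->C->R'->E->plug->E
Char 9 ('G'): step: R->4, L=0; G->plug->G->R->G->L->D->refl->C->L'->F->R'->F->plug->H

H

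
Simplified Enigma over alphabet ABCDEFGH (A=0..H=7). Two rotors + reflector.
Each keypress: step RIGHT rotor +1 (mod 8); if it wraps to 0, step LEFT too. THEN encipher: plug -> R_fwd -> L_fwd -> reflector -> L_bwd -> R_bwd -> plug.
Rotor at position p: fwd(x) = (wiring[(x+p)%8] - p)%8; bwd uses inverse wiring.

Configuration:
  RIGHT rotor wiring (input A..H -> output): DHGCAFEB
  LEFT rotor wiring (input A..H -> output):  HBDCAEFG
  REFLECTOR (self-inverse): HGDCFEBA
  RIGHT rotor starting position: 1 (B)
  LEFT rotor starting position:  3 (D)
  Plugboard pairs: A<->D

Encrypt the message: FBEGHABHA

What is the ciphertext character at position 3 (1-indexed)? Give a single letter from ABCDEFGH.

Char 1 ('F'): step: R->2, L=3; F->plug->F->R->H->L->A->refl->H->L'->A->R'->B->plug->B
Char 2 ('B'): step: R->3, L=3; B->plug->B->R->F->L->E->refl->F->L'->B->R'->D->plug->A
Char 3 ('E'): step: R->4, L=3; E->plug->E->R->H->L->A->refl->H->L'->A->R'->C->plug->C

C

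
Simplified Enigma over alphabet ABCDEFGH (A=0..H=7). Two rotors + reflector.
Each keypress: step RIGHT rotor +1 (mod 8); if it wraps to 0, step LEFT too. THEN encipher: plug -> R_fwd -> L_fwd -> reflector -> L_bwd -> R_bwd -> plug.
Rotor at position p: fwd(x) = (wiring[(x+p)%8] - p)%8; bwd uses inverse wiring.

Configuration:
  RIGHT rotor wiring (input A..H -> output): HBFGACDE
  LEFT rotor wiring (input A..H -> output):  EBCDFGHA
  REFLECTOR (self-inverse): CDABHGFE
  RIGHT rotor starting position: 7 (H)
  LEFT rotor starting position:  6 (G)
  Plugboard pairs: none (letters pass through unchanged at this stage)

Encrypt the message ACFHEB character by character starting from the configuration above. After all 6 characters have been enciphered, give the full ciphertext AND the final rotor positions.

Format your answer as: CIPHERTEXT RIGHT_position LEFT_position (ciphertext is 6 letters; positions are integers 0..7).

Answer: FEHCDE 5 7

Derivation:
Char 1 ('A'): step: R->0, L->7 (L advanced); A->plug->A->R->H->L->A->refl->C->L'->C->R'->F->plug->F
Char 2 ('C'): step: R->1, L=7; C->plug->C->R->F->L->G->refl->F->L'->B->R'->E->plug->E
Char 3 ('F'): step: R->2, L=7; F->plug->F->R->C->L->C->refl->A->L'->H->R'->H->plug->H
Char 4 ('H'): step: R->3, L=7; H->plug->H->R->C->L->C->refl->A->L'->H->R'->C->plug->C
Char 5 ('E'): step: R->4, L=7; E->plug->E->R->D->L->D->refl->B->L'->A->R'->D->plug->D
Char 6 ('B'): step: R->5, L=7; B->plug->B->R->G->L->H->refl->E->L'->E->R'->E->plug->E
Final: ciphertext=FEHCDE, RIGHT=5, LEFT=7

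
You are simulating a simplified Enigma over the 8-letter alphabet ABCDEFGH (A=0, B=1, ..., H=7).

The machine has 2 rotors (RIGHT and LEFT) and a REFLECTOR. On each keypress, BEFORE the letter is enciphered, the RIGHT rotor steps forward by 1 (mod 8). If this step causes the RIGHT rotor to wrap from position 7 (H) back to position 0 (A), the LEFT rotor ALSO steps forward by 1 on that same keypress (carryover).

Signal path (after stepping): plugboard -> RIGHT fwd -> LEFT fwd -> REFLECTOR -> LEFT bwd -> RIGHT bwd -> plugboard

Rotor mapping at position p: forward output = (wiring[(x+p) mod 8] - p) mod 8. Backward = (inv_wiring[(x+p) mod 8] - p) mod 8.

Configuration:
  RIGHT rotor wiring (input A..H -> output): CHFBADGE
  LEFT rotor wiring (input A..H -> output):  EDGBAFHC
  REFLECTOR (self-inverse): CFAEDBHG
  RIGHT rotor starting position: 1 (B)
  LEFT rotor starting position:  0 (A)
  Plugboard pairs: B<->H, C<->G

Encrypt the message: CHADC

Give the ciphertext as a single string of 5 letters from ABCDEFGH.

Char 1 ('C'): step: R->2, L=0; C->plug->G->R->A->L->E->refl->D->L'->B->R'->D->plug->D
Char 2 ('H'): step: R->3, L=0; H->plug->B->R->F->L->F->refl->B->L'->D->R'->D->plug->D
Char 3 ('A'): step: R->4, L=0; A->plug->A->R->E->L->A->refl->C->L'->H->R'->B->plug->H
Char 4 ('D'): step: R->5, L=0; D->plug->D->R->F->L->F->refl->B->L'->D->R'->H->plug->B
Char 5 ('C'): step: R->6, L=0; C->plug->G->R->C->L->G->refl->H->L'->G->R'->B->plug->H

Answer: DDHBH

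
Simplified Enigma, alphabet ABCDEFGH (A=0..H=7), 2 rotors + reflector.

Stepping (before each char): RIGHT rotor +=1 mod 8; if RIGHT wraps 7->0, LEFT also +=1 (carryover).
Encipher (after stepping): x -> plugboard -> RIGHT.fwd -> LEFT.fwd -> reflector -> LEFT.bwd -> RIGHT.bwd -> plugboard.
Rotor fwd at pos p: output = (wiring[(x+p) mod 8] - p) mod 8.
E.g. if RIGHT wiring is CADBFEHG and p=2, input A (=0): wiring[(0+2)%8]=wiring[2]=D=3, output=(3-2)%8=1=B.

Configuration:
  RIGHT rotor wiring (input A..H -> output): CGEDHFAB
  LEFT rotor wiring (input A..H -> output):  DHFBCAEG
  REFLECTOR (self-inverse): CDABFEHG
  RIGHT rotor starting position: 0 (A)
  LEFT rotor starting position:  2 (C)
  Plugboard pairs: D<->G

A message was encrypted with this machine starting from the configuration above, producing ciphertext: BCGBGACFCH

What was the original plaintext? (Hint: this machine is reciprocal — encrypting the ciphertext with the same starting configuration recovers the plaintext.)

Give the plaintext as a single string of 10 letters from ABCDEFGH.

Char 1 ('B'): step: R->1, L=2; B->plug->B->R->D->L->G->refl->H->L'->B->R'->H->plug->H
Char 2 ('C'): step: R->2, L=2; C->plug->C->R->F->L->E->refl->F->L'->H->R'->F->plug->F
Char 3 ('G'): step: R->3, L=2; G->plug->D->R->F->L->E->refl->F->L'->H->R'->F->plug->F
Char 4 ('B'): step: R->4, L=2; B->plug->B->R->B->L->H->refl->G->L'->D->R'->A->plug->A
Char 5 ('G'): step: R->5, L=2; G->plug->D->R->F->L->E->refl->F->L'->H->R'->F->plug->F
Char 6 ('A'): step: R->6, L=2; A->plug->A->R->C->L->A->refl->C->L'->E->R'->C->plug->C
Char 7 ('C'): step: R->7, L=2; C->plug->C->R->H->L->F->refl->E->L'->F->R'->D->plug->G
Char 8 ('F'): step: R->0, L->3 (L advanced); F->plug->F->R->F->L->A->refl->C->L'->H->R'->E->plug->E
Char 9 ('C'): step: R->1, L=3; C->plug->C->R->C->L->F->refl->E->L'->G->R'->D->plug->G
Char 10 ('H'): step: R->2, L=3; H->plug->H->R->E->L->D->refl->B->L'->D->R'->D->plug->G

Answer: HFFAFCGEGG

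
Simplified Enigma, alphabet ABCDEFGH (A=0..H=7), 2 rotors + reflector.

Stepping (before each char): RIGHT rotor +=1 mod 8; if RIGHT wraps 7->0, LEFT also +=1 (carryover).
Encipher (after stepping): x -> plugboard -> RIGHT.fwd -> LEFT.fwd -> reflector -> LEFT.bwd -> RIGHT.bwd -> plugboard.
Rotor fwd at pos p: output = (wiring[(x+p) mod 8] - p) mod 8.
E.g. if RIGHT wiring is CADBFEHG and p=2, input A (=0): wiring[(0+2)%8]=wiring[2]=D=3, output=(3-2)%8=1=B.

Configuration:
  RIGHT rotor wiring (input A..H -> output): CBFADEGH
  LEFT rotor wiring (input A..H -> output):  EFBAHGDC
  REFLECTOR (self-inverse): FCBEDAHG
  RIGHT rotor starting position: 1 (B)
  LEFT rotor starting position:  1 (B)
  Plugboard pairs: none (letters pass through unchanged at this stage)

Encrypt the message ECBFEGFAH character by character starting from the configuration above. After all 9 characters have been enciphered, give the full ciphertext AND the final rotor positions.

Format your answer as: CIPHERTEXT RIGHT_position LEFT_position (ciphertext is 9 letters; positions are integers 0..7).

Answer: CEAAADGHA 2 2

Derivation:
Char 1 ('E'): step: R->2, L=1; E->plug->E->R->E->L->F->refl->A->L'->B->R'->C->plug->C
Char 2 ('C'): step: R->3, L=1; C->plug->C->R->B->L->A->refl->F->L'->E->R'->E->plug->E
Char 3 ('B'): step: R->4, L=1; B->plug->B->R->A->L->E->refl->D->L'->H->R'->A->plug->A
Char 4 ('F'): step: R->5, L=1; F->plug->F->R->A->L->E->refl->D->L'->H->R'->A->plug->A
Char 5 ('E'): step: R->6, L=1; E->plug->E->R->H->L->D->refl->E->L'->A->R'->A->plug->A
Char 6 ('G'): step: R->7, L=1; G->plug->G->R->F->L->C->refl->B->L'->G->R'->D->plug->D
Char 7 ('F'): step: R->0, L->2 (L advanced); F->plug->F->R->E->L->B->refl->C->L'->G->R'->G->plug->G
Char 8 ('A'): step: R->1, L=2; A->plug->A->R->A->L->H->refl->G->L'->B->R'->H->plug->H
Char 9 ('H'): step: R->2, L=2; H->plug->H->R->H->L->D->refl->E->L'->D->R'->A->plug->A
Final: ciphertext=CEAAADGHA, RIGHT=2, LEFT=2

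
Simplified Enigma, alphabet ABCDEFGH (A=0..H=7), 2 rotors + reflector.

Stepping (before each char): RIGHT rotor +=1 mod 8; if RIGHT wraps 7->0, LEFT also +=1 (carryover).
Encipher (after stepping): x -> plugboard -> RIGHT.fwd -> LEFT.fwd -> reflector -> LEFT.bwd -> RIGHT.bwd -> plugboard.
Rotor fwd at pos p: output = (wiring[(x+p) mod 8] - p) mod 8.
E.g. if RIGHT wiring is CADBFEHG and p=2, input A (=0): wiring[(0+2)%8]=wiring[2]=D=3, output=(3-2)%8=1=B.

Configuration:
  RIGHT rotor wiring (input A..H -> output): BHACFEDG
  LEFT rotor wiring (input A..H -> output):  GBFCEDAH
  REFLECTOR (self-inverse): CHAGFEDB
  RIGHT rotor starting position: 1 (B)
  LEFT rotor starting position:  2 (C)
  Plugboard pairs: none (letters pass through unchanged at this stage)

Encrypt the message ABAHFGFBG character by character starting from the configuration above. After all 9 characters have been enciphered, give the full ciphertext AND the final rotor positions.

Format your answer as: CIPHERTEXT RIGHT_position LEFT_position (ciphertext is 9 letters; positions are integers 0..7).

Answer: HCDDBFGFD 2 3

Derivation:
Char 1 ('A'): step: R->2, L=2; A->plug->A->R->G->L->E->refl->F->L'->F->R'->H->plug->H
Char 2 ('B'): step: R->3, L=2; B->plug->B->R->C->L->C->refl->A->L'->B->R'->C->plug->C
Char 3 ('A'): step: R->4, L=2; A->plug->A->R->B->L->A->refl->C->L'->C->R'->D->plug->D
Char 4 ('H'): step: R->5, L=2; H->plug->H->R->A->L->D->refl->G->L'->E->R'->D->plug->D
Char 5 ('F'): step: R->6, L=2; F->plug->F->R->E->L->G->refl->D->L'->A->R'->B->plug->B
Char 6 ('G'): step: R->7, L=2; G->plug->G->R->F->L->F->refl->E->L'->G->R'->F->plug->F
Char 7 ('F'): step: R->0, L->3 (L advanced); F->plug->F->R->E->L->E->refl->F->L'->D->R'->G->plug->G
Char 8 ('B'): step: R->1, L=3; B->plug->B->R->H->L->C->refl->A->L'->C->R'->F->plug->F
Char 9 ('G'): step: R->2, L=3; G->plug->G->R->H->L->C->refl->A->L'->C->R'->D->plug->D
Final: ciphertext=HCDDBFGFD, RIGHT=2, LEFT=3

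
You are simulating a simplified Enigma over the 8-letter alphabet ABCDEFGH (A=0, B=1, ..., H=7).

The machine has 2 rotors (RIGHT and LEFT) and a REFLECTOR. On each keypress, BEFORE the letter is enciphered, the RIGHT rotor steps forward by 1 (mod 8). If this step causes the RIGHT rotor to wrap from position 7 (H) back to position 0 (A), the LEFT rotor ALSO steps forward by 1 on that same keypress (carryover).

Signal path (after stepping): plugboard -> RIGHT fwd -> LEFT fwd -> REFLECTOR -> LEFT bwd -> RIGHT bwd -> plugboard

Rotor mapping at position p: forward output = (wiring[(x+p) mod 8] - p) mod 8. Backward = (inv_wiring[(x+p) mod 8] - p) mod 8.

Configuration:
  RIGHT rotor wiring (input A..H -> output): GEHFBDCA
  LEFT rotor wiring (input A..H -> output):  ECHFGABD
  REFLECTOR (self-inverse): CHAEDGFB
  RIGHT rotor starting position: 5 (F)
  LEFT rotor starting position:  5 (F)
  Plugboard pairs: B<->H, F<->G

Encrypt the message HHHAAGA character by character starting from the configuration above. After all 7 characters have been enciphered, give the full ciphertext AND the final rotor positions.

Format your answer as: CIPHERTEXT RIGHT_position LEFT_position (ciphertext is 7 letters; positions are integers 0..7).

Char 1 ('H'): step: R->6, L=5; H->plug->B->R->C->L->G->refl->F->L'->E->R'->A->plug->A
Char 2 ('H'): step: R->7, L=5; H->plug->B->R->H->L->B->refl->H->L'->D->R'->H->plug->B
Char 3 ('H'): step: R->0, L->6 (L advanced); H->plug->B->R->E->L->B->refl->H->L'->F->R'->D->plug->D
Char 4 ('A'): step: R->1, L=6; A->plug->A->R->D->L->E->refl->D->L'->A->R'->D->plug->D
Char 5 ('A'): step: R->2, L=6; A->plug->A->R->F->L->H->refl->B->L'->E->R'->G->plug->F
Char 6 ('G'): step: R->3, L=6; G->plug->F->R->D->L->E->refl->D->L'->A->R'->C->plug->C
Char 7 ('A'): step: R->4, L=6; A->plug->A->R->F->L->H->refl->B->L'->E->R'->D->plug->D
Final: ciphertext=ABDDFCD, RIGHT=4, LEFT=6

Answer: ABDDFCD 4 6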